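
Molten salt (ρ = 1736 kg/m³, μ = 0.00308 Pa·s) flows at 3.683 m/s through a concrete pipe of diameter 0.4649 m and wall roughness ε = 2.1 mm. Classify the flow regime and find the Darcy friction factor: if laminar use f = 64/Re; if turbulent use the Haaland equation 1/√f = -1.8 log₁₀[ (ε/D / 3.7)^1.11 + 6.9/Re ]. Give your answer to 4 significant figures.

Re = ρVD/μ = 1736·3.683·0.4649/0.00308 = 9.651e+05.
Re > 4000 → turbulent. ε/D = 0.0021/0.4649 = 0.00452; Haaland: 1/√f = -1.8 log₁₀[0.000584 + 7.15e-06] = 5.811, so f = 0.02961.

f ≈ 0.02961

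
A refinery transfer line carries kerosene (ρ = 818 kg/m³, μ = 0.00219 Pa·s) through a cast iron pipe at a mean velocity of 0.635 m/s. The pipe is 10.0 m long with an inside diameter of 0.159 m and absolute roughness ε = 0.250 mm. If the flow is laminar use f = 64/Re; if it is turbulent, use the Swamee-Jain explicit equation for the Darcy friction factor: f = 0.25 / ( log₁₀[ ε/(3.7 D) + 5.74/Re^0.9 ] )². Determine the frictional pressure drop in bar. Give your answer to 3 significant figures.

Reynolds number Re = ρVD/μ = 818 · 0.635 · 0.159 / 0.00219 = 3.771e+04.
Re > 4000 → turbulent. Relative roughness ε/D = 0.00025/0.159 = 0.00157. Swamee-Jain: f = 0.25/(log₁₀[0.00157/3.7 + 5.74/3.771e+04^0.9])² = 0.25/(log₁₀[0.000425 + 0.000437])² = 0.25/(-3.065)² = 0.02662.
Darcy-Weisbach: ΔP = f(L/D)(ρV²/2) = 0.02662·(10/0.159)·(818·0.635²/2) = 0.02662·62.89·164.9 = 276.1 Pa.
ΔP = 276.1 Pa = 0.00276 bar.

ΔP ≈ 0.00276 bar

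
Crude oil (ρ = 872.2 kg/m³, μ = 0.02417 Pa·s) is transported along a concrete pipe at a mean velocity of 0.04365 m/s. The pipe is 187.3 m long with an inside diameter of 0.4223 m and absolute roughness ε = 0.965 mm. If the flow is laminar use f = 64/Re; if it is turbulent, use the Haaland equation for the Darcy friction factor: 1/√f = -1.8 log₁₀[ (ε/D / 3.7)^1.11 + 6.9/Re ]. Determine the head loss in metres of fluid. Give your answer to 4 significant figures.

Reynolds number Re = ρVD/μ = 872.2 · 0.04365 · 0.4223 / 0.0242 = 665.2.
Re < 2300 → laminar flow, so f = 64/Re = 64/665.2 = 0.09621 (the turbulent correlation is not needed).
Darcy-Weisbach: ΔP = f(L/D)(ρV²/2) = 0.09621·(187.3/0.4223)·(872.2·0.04365²/2) = 0.09621·443.5·0.8309 = 35.46 Pa.
Head loss h_f = ΔP/(ρg) = 35.46/(872.2·9.81) = 0.004144 m.

h_f ≈ 0.004144 m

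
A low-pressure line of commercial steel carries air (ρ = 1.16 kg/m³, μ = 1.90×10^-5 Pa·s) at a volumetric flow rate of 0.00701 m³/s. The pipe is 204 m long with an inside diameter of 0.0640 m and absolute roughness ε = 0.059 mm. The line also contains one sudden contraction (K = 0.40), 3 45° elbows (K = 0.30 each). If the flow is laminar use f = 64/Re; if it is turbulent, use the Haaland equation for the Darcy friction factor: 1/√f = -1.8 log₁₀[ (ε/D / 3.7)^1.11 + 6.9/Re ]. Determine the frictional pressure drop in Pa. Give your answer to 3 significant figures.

ΔP ≈ 297 Pa

Cross-sectional area A = πD²/4 = π(0.064)²/4 = 0.003217 m²; mean velocity V = Q/A = 0.00701/0.003217 = 2.179 m/s.
Reynolds number Re = ρVD/μ = 1.16 · 2.179 · 0.064 / 1.9e-05 = 8514.
Re > 4000 → turbulent. Relative roughness ε/D = 5.9e-05/0.064 = 0.000922. Haaland: 1/√f = -1.8 log₁₀[(0.000922/3.7)^1.11 + 6.9/8514] = -1.8 log₁₀[0.0001 + 0.00081] = 5.473, so f = 0.03338.
Total minor-loss coefficient ΣK = 1·0.4 + 3·0.3 = 1.3.
ΔP = [f·L/D + ΣK]·(ρV²/2) = [0.03338·204/0.064 + 1.3]·(1.16·2.179²/2) = [106.4 + 1.3]·2.754 = 296.6 Pa.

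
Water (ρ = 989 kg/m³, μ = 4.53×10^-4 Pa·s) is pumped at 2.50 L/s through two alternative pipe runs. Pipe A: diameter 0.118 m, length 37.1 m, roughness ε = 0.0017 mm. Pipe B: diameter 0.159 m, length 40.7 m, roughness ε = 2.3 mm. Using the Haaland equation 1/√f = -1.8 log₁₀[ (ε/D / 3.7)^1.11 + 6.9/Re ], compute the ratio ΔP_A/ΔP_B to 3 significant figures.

ΔP_A/ΔP_B ≈ 1.83

Pipe A: V = Q/A = 0.0025/0.01094 = 0.2286 m/s; Re = 5.889e+04; ε/D = 1.44e-05; Haaland → f = 0.02001; ΔP_A = f(L/D)(ρV²/2) = 162.6 Pa.
Pipe B: V = Q/A = 0.0025/0.01986 = 0.1259 m/s; Re = 4.371e+04; ε/D = 0.0145; Haaland → f = 0.04423; ΔP_B = f(L/D)(ρV²/2) = 88.76 Pa.
ΔP_A/ΔP_B = 162.6/88.76 = 1.83.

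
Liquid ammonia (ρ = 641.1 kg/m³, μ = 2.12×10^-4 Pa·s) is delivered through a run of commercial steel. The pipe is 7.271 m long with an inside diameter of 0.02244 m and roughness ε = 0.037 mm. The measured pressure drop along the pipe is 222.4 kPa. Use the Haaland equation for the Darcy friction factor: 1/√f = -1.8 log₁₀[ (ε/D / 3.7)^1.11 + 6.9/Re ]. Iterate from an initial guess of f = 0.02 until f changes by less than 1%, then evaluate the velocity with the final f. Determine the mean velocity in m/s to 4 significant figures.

V ≈ 9.736 m/s

Rearranging Darcy-Weisbach: V = √(2·ΔP·D/(f·L·ρ)). With ε/D = 3.7e-05/0.02244 = 0.00165, iterate starting from f = 0.02:
  f = 0.02 → V = √(2·2.224e+05·0.02244/(0.02·7.271·641.1)) = 10.35 m/s; Re = ρVD/μ = 7.022e+05; f → 0.02257
  f = 0.02257 → V = 9.74 m/s; Re = 6.609e+05; f → 0.02259
Converged (Δf/f < 1%). With the final f = 0.02259: V = √(2·2.224e+05·0.02244/(0.02259·7.271·641.1)) = 9.736 m/s.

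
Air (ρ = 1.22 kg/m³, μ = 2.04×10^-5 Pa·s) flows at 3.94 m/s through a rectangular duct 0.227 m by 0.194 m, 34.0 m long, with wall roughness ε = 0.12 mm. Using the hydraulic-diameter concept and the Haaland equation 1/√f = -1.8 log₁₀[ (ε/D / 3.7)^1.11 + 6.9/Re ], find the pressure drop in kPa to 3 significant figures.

Hydraulic diameter D_h = 4A/P = 4·(0.227·0.194)/(2·(0.227+0.194)) = 0.1762/0.842 = 0.2092 m.
Re = ρVD_h/μ = 1.22·3.94·0.2092/2.04e-05 = 4.929e+04.
ε/D_h = 0.00012/0.2092 = 0.000574; Haaland gives 1/√f = -1.8 log₁₀[5.91e-05+0.00014] = 6.662, so f = 0.02253.
ΔP = f(L/D_h)(ρV²/2) = 0.02253·34/0.2092·9.469 = 34.68 Pa.
ΔP = 0.0347 kPa.

ΔP ≈ 0.0347 kPa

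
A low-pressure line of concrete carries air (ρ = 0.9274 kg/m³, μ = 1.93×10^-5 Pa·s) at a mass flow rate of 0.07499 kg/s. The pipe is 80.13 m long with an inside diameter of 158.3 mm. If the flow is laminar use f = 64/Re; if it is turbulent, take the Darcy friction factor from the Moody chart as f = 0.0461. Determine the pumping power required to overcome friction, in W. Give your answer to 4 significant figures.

P ≈ 14.77 W

A = πD²/4 = π(0.1583)²/4 = 0.01968 m²; mean velocity V = ṁ/(ρA) = 0.07499/(0.9274 · 0.01968) = 4.109 m/s.
Reynolds number Re = ρVD/μ = 0.9274 · 4.109 · 0.1583 / 1.93e-05 = 3.125e+04.
Re > 4000 → turbulent; use the Moody-chart value f = 0.0461.
Darcy-Weisbach: ΔP = f(L/D)(ρV²/2) = 0.0461·(80.13/0.1583)·(0.9274·4.109²/2) = 0.0461·506.2·7.827 = 182.7 Pa.
Q = ṁ/ρ = 0.07499/0.9274 = 0.08086 m³/s.
Pumping power P = QΔP = 0.08086·182.7 = 14.769 W = 14.77 W.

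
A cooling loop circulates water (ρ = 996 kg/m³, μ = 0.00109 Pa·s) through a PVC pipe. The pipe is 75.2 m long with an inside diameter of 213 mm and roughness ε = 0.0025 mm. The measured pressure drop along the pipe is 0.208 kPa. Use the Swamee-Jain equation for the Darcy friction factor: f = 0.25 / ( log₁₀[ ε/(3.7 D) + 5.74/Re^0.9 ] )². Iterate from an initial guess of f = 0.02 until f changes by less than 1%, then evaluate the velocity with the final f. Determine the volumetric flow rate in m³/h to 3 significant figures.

Q ≈ 30.3 m³/h

Rearranging Darcy-Weisbach: V = √(2·ΔP·D/(f·L·ρ)). With ε/D = 2.5e-06/0.213 = 1.17e-05, iterate starting from f = 0.02:
  f = 0.02 → V = √(2·208·0.213/(0.02·75.2·996)) = 0.2432 m/s; Re = ρVD/μ = 4.734e+04; f → 0.02107
  f = 0.02107 → V = 0.237 m/s; Re = 4.612e+04; f → 0.02119
Converged (Δf/f < 1%). With the final f = 0.02119: V = √(2·208·0.213/(0.02119·75.2·996)) = 0.2363 m/s.
Q = V·A = 0.2363·(π/4·0.213²) = 0.008419 m³/s = 30.3 m³/h.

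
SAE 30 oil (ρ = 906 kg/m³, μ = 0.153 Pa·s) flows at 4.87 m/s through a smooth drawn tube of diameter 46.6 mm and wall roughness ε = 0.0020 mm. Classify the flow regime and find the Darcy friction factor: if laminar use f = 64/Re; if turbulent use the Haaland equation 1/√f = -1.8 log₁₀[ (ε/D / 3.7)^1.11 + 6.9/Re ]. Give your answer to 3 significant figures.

Re = ρVD/μ = 906·4.87·0.0466/0.153 = 1344.
Re < 2300 → laminar, so f = 64/Re = 0.04762 (roughness is irrelevant in laminar flow).

f ≈ 0.0476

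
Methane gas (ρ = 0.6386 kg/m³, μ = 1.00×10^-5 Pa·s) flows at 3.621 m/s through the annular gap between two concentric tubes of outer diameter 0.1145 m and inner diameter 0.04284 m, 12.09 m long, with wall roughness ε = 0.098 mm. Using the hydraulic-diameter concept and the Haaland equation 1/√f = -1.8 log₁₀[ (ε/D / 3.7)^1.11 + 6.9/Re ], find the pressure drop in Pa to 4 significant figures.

ΔP ≈ 20.73 Pa

Hydraulic diameter D_h = 4A/P = D_o - D_i = 0.1145 - 0.04284 = 0.07166 m.
Re = ρVD_h/μ = 0.6386·3.621·0.07166/1e-05 = 1.657e+04.
ε/D_h = 9.8e-05/0.07166 = 0.00137; Haaland gives 1/√f = -1.8 log₁₀[0.000155+0.000416] = 5.838, so f = 0.02935.
ΔP = f(L/D_h)(ρV²/2) = 0.02935·12.09/0.07166·4.187 = 20.73 Pa.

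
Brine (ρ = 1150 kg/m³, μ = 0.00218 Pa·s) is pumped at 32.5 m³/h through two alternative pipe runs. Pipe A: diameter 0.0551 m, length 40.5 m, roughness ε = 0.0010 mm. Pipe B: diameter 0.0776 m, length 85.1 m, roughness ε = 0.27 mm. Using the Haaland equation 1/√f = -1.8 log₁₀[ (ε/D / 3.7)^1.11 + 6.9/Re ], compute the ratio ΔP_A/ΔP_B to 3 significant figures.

ΔP_A/ΔP_B ≈ 1.61

Pipe A: V = Q/A = 0.009028/0.002384 = 3.786 m/s; Re = 1.1e+05; ε/D = 1.81e-05; Haaland → f = 0.01755; ΔP_A = f(L/D)(ρV²/2) = 1.063e+05 Pa.
Pipe B: V = Q/A = 0.009028/0.004729 = 1.909 m/s; Re = 7.814e+04; ε/D = 0.00348; Haaland → f = 0.02869; ΔP_B = f(L/D)(ρV²/2) = 6.593e+04 Pa.
ΔP_A/ΔP_B = 1.063e+05/6.593e+04 = 1.61.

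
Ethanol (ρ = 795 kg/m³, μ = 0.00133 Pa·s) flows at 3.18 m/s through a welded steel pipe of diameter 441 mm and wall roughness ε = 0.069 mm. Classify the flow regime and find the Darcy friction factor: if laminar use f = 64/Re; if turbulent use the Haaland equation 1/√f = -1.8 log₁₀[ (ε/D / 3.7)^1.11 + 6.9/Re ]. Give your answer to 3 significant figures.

f ≈ 0.0143

Re = ρVD/μ = 795·3.18·0.441/0.00133 = 8.383e+05.
Re > 4000 → turbulent. ε/D = 6.9e-05/0.441 = 0.000156; Haaland: 1/√f = -1.8 log₁₀[1.4e-05 + 8.23e-06] = 8.377, so f = 0.01425.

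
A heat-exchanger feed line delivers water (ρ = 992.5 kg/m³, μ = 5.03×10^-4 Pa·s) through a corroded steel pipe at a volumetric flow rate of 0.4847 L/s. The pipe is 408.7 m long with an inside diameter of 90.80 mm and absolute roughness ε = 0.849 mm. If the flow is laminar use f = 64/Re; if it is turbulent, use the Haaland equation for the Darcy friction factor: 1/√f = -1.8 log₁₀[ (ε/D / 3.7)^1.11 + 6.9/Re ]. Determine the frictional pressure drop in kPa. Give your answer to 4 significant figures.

ΔP ≈ 0.5148 kPa

Q = 0.4847 L/s = 0.4847/1000 = 0.0004847 m³/s.
Cross-sectional area A = πD²/4 = π(0.0908)²/4 = 0.006475 m²; mean velocity V = Q/A = 0.0004847/0.006475 = 0.07485 m/s.
Reynolds number Re = ρVD/μ = 992.5 · 0.07485 · 0.0908 / 0.000503 = 1.341e+04.
Re > 4000 → turbulent. Relative roughness ε/D = 0.000849/0.0908 = 0.00935. Haaland: 1/√f = -1.8 log₁₀[(0.00935/3.7)^1.11 + 6.9/1.341e+04] = -1.8 log₁₀[0.00131 + 0.000515] = 4.93, so f = 0.04114.
Darcy-Weisbach: ΔP = f(L/D)(ρV²/2) = 0.04114·(408.7/0.0908)·(992.5·0.07485²/2) = 0.04114·4501·2.781 = 514.8 Pa.
ΔP = 514.8 Pa = 0.5148 kPa.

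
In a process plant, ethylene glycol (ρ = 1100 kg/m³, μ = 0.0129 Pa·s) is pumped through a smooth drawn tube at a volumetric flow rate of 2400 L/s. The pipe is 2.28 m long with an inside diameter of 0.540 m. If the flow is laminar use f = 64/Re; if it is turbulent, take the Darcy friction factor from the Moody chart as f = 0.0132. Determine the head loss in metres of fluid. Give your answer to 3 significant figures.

Q = 2400 L/s = 2400/1000 = 2.4 m³/s.
Cross-sectional area A = πD²/4 = π(0.54)²/4 = 0.229 m²; mean velocity V = Q/A = 2.4/0.229 = 10.48 m/s.
Reynolds number Re = ρVD/μ = 1100 · 10.48 · 0.54 / 0.0129 = 4.825e+05.
Re > 4000 → turbulent; use the Moody-chart value f = 0.0132.
Darcy-Weisbach: ΔP = f(L/D)(ρV²/2) = 0.0132·(2.28/0.54)·(1100·10.48²/2) = 0.0132·4.222·6.04e+04 = 3366 Pa.
Head loss h_f = ΔP/(ρg) = 3366/(1100·9.81) = 0.312 m.

h_f ≈ 0.312 m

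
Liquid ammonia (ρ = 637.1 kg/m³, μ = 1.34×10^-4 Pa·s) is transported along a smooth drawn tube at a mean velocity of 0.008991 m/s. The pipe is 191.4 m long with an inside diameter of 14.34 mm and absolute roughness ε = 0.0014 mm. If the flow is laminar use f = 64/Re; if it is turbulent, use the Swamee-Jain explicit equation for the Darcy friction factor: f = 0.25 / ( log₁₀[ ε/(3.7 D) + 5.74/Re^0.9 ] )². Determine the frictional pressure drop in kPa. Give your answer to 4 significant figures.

Reynolds number Re = ρVD/μ = 637.1 · 0.008991 · 0.01434 / 0.000134 = 613.
Re < 2300 → laminar flow, so f = 64/Re = 64/613 = 0.1044 (the turbulent correlation is not needed).
Darcy-Weisbach: ΔP = f(L/D)(ρV²/2) = 0.1044·(191.4/0.01434)·(637.1·0.008991²/2) = 0.1044·1.335e+04·0.02575 = 35.88 Pa.
ΔP = 35.88 Pa = 0.03588 kPa.

ΔP ≈ 0.03588 kPa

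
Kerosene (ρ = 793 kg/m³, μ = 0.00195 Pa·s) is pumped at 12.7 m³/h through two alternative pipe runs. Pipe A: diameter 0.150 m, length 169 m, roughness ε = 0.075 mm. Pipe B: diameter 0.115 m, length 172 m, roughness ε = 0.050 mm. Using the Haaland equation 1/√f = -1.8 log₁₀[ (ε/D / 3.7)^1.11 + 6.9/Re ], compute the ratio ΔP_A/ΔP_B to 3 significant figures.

Pipe A: V = Q/A = 0.003528/0.01767 = 0.1996 m/s; Re = 1.218e+04; ε/D = 0.0005; Haaland → f = 0.02996; ΔP_A = f(L/D)(ρV²/2) = 533.4 Pa.
Pipe B: V = Q/A = 0.003528/0.01039 = 0.3396 m/s; Re = 1.588e+04; ε/D = 0.000435; Haaland → f = 0.02799; ΔP_B = f(L/D)(ρV²/2) = 1915 Pa.
ΔP_A/ΔP_B = 533.4/1915 = 0.279.

ΔP_A/ΔP_B ≈ 0.279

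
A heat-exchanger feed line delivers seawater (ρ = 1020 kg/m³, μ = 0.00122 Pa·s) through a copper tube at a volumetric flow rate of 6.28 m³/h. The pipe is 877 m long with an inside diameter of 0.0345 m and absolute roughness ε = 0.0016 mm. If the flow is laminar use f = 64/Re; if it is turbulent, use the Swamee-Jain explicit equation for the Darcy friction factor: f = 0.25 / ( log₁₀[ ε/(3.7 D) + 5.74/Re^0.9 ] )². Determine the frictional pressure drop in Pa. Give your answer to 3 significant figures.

Q = 6.28 m³/h = 6.28/3600 = 0.001744 m³/s.
Cross-sectional area A = πD²/4 = π(0.0345)²/4 = 0.0009348 m²; mean velocity V = Q/A = 0.001744/0.0009348 = 1.866 m/s.
Reynolds number Re = ρVD/μ = 1020 · 1.866 · 0.0345 / 0.00122 = 5.383e+04.
Re > 4000 → turbulent. Relative roughness ε/D = 1.6e-06/0.0345 = 4.64e-05. Swamee-Jain: f = 0.25/(log₁₀[4.64e-05/3.7 + 5.74/5.383e+04^0.9])² = 0.25/(log₁₀[1.25e-05 + 0.000317])² = 0.25/(-3.482)² = 0.02062.
Darcy-Weisbach: ΔP = f(L/D)(ρV²/2) = 0.02062·(877/0.0345)·(1020·1.866²/2) = 0.02062·2.542e+04·1776 = 9.308e+05 Pa.

ΔP ≈ 931000 Pa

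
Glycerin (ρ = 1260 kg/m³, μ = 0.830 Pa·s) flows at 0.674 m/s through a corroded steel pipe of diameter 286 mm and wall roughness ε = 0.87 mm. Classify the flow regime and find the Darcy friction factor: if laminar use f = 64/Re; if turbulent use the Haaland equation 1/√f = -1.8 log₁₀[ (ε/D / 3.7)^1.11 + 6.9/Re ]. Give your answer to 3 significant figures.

f ≈ 0.219

Re = ρVD/μ = 1260·0.674·0.286/0.83 = 292.6.
Re < 2300 → laminar, so f = 64/Re = 0.2187 (roughness is irrelevant in laminar flow).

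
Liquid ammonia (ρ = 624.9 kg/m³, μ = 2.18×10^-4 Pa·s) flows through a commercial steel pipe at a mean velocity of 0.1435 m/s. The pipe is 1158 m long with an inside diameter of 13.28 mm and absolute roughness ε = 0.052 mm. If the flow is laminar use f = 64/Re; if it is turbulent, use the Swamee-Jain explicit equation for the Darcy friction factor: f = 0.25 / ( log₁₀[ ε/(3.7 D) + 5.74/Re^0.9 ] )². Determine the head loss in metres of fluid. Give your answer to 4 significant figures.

h_f ≈ 3.810 m

Reynolds number Re = ρVD/μ = 624.9 · 0.1435 · 0.01328 / 0.000218 = 5463.
Re > 4000 → turbulent. Relative roughness ε/D = 5.2e-05/0.01328 = 0.00392. Swamee-Jain: f = 0.25/(log₁₀[0.00392/3.7 + 5.74/5463^0.9])² = 0.25/(log₁₀[0.00106 + 0.00248])² = 0.25/(-2.451)² = 0.04163.
Darcy-Weisbach: ΔP = f(L/D)(ρV²/2) = 0.04163·(1158/0.01328)·(624.9·0.1435²/2) = 0.04163·8.72e+04·6.434 = 2.335e+04 Pa.
Head loss h_f = ΔP/(ρg) = 2.335e+04/(624.9·9.81) = 3.810 m.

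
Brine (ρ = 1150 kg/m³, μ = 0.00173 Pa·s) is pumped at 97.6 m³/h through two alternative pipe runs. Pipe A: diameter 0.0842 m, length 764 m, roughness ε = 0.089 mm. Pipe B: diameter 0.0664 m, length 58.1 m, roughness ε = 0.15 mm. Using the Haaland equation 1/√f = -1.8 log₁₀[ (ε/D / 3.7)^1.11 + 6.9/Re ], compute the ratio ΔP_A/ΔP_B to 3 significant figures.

Pipe A: V = Q/A = 0.02711/0.005568 = 4.869 m/s; Re = 2.725e+05; ε/D = 0.00106; Haaland → f = 0.02084; ΔP_A = f(L/D)(ρV²/2) = 2.577e+06 Pa.
Pipe B: V = Q/A = 0.02711/0.003463 = 7.829 m/s; Re = 3.456e+05; ε/D = 0.00226; Haaland → f = 0.02467; ΔP_B = f(L/D)(ρV²/2) = 7.609e+05 Pa.
ΔP_A/ΔP_B = 2.577e+06/7.609e+05 = 3.39.

ΔP_A/ΔP_B ≈ 3.39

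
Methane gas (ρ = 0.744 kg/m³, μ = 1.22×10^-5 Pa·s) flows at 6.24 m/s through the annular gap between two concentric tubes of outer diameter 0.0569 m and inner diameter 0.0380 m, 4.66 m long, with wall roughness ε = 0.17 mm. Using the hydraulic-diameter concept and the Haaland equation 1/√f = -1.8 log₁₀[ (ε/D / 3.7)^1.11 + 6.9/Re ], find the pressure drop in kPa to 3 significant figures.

Hydraulic diameter D_h = 4A/P = D_o - D_i = 0.0569 - 0.038 = 0.0189 m.
Re = ρVD_h/μ = 0.744·6.24·0.0189/1.22e-05 = 7192.
ε/D_h = 0.00017/0.0189 = 0.00899; Haaland gives 1/√f = -1.8 log₁₀[0.00125+0.000959] = 4.779, so f = 0.04379.
ΔP = f(L/D_h)(ρV²/2) = 0.04379·4.66/0.0189·14.48 = 156.4 Pa.
ΔP = 0.156 kPa.

ΔP ≈ 0.156 kPa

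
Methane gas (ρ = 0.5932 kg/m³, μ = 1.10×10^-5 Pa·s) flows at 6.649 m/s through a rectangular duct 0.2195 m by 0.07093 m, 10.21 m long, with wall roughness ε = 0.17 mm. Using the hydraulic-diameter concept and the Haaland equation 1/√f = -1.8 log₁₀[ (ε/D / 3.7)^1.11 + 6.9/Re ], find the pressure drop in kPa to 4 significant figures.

ΔP ≈ 0.03255 kPa

Hydraulic diameter D_h = 4A/P = 4·(0.2195·0.07093)/(2·(0.2195+0.07093)) = 0.06228/0.5809 = 0.1072 m.
Re = ρVD_h/μ = 0.5932·6.649·0.1072/1.1e-05 = 3.844e+04.
ε/D_h = 0.00017/0.1072 = 0.00159; Haaland gives 1/√f = -1.8 log₁₀[0.000183+0.000179] = 6.194, so f = 0.02606.
ΔP = f(L/D_h)(ρV²/2) = 0.02606·10.21/0.1072·13.11 = 32.55 Pa.
ΔP = 0.03255 kPa.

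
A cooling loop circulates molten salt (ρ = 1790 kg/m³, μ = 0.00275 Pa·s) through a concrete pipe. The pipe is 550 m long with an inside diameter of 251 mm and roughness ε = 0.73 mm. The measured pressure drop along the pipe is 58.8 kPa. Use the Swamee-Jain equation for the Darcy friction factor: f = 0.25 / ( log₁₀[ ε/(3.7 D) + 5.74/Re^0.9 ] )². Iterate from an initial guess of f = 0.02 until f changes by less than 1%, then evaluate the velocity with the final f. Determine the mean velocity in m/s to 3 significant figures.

Rearranging Darcy-Weisbach: V = √(2·ΔP·D/(f·L·ρ)). With ε/D = 0.00073/0.251 = 0.00291, iterate starting from f = 0.02:
  f = 0.02 → V = √(2·5.88e+04·0.251/(0.02·550·1790)) = 1.224 m/s; Re = ρVD/μ = 2e+05; f → 0.02681
  f = 0.02681 → V = 1.058 m/s; Re = 1.728e+05; f → 0.02692
Converged (Δf/f < 1%). With the final f = 0.02692: V = √(2·5.88e+04·0.251/(0.02692·550·1790)) = 1.055 m/s.

V ≈ 1.06 m/s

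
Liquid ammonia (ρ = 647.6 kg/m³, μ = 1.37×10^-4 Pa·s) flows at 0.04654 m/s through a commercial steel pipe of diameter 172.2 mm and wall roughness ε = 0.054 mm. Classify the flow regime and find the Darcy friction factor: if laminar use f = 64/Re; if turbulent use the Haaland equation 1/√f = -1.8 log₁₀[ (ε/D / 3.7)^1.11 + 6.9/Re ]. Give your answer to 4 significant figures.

Re = ρVD/μ = 647.6·0.04654·0.1722/0.000137 = 3.788e+04.
Re > 4000 → turbulent. ε/D = 5.4e-05/0.1722 = 0.000314; Haaland: 1/√f = -1.8 log₁₀[3.02e-05 + 0.000182] = 6.611, so f = 0.02288.

f ≈ 0.02288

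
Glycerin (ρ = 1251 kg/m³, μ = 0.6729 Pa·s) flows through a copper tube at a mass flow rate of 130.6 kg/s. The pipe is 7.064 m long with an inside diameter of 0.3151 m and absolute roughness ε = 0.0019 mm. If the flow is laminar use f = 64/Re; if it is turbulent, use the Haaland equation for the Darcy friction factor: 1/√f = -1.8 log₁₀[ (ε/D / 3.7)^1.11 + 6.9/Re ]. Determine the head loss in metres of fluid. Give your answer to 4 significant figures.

A = πD²/4 = π(0.3151)²/4 = 0.07798 m²; mean velocity V = ṁ/(ρA) = 130.6/(1251 · 0.07798) = 1.339 m/s.
Reynolds number Re = ρVD/μ = 1251 · 1.339 · 0.3151 / 0.673 = 784.2.
Re < 2300 → laminar flow, so f = 64/Re = 64/784.2 = 0.08161 (the turbulent correlation is not needed).
Darcy-Weisbach: ΔP = f(L/D)(ρV²/2) = 0.08161·(7.064/0.3151)·(1251·1.339²/2) = 0.08161·22.42·1121 = 2051 Pa.
Head loss h_f = ΔP/(ρg) = 2051/(1251·9.81) = 0.1671 m.

h_f ≈ 0.1671 m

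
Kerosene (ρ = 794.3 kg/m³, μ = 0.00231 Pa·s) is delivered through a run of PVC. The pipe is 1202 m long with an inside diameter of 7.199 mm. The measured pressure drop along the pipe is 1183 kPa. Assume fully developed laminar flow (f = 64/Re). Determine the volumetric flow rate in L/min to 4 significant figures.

Q ≈ 1.685 L/min

For laminar flow, f = 64/Re with Re = ρVD/μ, so Darcy-Weisbach reduces to ΔP = 32μLV/D². Solving for V: V = ΔP·D²/(32μL) = 1.183e+06·(0.007199)²/(32·0.00231·1202) = 0.69 m/s.
Check: Re = ρVD/μ = 794.3·0.69·0.007199/0.00231 = 1708 < 2300, so the laminar assumption holds.
Q = V·A = 0.69·(π/4·0.007199²) = 2.809e-05 m³/s = 1.685 L/min.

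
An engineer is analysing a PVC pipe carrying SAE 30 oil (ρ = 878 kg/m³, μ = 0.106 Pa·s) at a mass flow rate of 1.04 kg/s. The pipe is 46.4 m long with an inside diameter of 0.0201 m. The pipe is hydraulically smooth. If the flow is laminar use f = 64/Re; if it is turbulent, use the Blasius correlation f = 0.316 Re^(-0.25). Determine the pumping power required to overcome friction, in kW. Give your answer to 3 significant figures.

P ≈ 1.72 kW

A = πD²/4 = π(0.0201)²/4 = 0.0003173 m²; mean velocity V = ṁ/(ρA) = 1.04/(878 · 0.0003173) = 3.733 m/s.
Reynolds number Re = ρVD/μ = 878 · 3.733 · 0.0201 / 0.106 = 621.5.
Re < 2300 → laminar flow, so f = 64/Re = 64/621.5 = 0.103 (the turbulent correlation is not needed).
Darcy-Weisbach: ΔP = f(L/D)(ρV²/2) = 0.103·(46.4/0.0201)·(878·3.733²/2) = 0.103·2308·6118 = 1.454e+06 Pa.
Q = ṁ/ρ = 1.04/878 = 0.001185 m³/s.
Pumping power P = QΔP = 0.001185·1.454e+06 = 1723 W = 1.72 kW.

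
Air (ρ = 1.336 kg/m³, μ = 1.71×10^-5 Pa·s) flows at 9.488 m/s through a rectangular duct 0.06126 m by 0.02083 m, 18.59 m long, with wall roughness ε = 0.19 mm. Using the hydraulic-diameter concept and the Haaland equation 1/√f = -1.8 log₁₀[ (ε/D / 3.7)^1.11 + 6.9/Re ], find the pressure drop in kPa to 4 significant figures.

Hydraulic diameter D_h = 4A/P = 4·(0.06126·0.02083)/(2·(0.06126+0.02083)) = 0.005104/0.1642 = 0.03109 m.
Re = ρVD_h/μ = 1.336·9.488·0.03109/1.71e-05 = 2.305e+04.
ε/D_h = 0.00019/0.03109 = 0.00611; Haaland gives 1/√f = -1.8 log₁₀[0.000816+0.000299] = 5.314, so f = 0.03541.
ΔP = f(L/D_h)(ρV²/2) = 0.03541·18.59/0.03109·60.13 = 1273 Pa.
ΔP = 1.273 kPa.

ΔP ≈ 1.273 kPa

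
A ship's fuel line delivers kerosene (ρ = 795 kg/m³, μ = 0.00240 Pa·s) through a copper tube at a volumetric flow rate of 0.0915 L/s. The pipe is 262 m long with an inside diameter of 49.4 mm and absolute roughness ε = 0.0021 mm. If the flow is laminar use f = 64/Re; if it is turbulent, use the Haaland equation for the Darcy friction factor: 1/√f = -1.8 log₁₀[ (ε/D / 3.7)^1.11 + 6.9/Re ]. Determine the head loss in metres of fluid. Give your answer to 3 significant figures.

h_f ≈ 0.0505 m

Q = 0.0915 L/s = 0.0915/1000 = 9.15e-05 m³/s.
Cross-sectional area A = πD²/4 = π(0.0494)²/4 = 0.001917 m²; mean velocity V = Q/A = 9.15e-05/0.001917 = 0.04774 m/s.
Reynolds number Re = ρVD/μ = 795 · 0.04774 · 0.0494 / 0.0024 = 781.2.
Re < 2300 → laminar flow, so f = 64/Re = 64/781.2 = 0.08193 (the turbulent correlation is not needed).
Darcy-Weisbach: ΔP = f(L/D)(ρV²/2) = 0.08193·(262/0.0494)·(795·0.04774²/2) = 0.08193·5304·0.9059 = 393.6 Pa.
Head loss h_f = ΔP/(ρg) = 393.6/(795·9.81) = 0.0505 m.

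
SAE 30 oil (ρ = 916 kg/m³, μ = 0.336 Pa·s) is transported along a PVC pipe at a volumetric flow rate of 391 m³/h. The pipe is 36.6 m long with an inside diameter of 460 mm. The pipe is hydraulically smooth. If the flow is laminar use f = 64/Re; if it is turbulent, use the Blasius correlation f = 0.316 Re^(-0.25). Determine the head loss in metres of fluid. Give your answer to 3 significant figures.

h_f ≈ 0.135 m

Q = 391 m³/h = 391/3600 = 0.1086 m³/s.
Cross-sectional area A = πD²/4 = π(0.46)²/4 = 0.1662 m²; mean velocity V = Q/A = 0.1086/0.1662 = 0.6535 m/s.
Reynolds number Re = ρVD/μ = 916 · 0.6535 · 0.46 / 0.336 = 819.6.
Re < 2300 → laminar flow, so f = 64/Re = 64/819.6 = 0.07809 (the turbulent correlation is not needed).
Darcy-Weisbach: ΔP = f(L/D)(ρV²/2) = 0.07809·(36.6/0.46)·(916·0.6535²/2) = 0.07809·79.57·195.6 = 1215 Pa.
Head loss h_f = ΔP/(ρg) = 1215/(916·9.81) = 0.135 m.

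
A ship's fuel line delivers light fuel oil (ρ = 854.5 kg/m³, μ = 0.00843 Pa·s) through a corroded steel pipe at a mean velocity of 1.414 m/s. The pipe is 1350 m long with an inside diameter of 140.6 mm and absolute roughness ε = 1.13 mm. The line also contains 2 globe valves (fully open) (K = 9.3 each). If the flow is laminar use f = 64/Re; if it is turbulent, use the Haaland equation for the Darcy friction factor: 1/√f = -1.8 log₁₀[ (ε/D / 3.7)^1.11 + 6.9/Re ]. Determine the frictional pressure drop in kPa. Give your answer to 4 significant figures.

ΔP ≈ 330.0 kPa

Reynolds number Re = ρVD/μ = 854.5 · 1.414 · 0.1406 / 0.00843 = 2.015e+04.
Re > 4000 → turbulent. Relative roughness ε/D = 0.00113/0.1406 = 0.00804. Haaland: 1/√f = -1.8 log₁₀[(0.00804/3.7)^1.11 + 6.9/2.015e+04] = -1.8 log₁₀[0.00111 + 0.000342] = 5.11, so f = 0.03829.
Total minor-loss coefficient ΣK = 2·9.3 = 18.6.
ΔP = [f·L/D + ΣK]·(ρV²/2) = [0.03829·1350/0.1406 + 18.6]·(854.5·1.414²/2) = [367.7 + 18.6]·854.2 = 3.3e+05 Pa.
ΔP = 3.3e+05 Pa = 330.0 kPa.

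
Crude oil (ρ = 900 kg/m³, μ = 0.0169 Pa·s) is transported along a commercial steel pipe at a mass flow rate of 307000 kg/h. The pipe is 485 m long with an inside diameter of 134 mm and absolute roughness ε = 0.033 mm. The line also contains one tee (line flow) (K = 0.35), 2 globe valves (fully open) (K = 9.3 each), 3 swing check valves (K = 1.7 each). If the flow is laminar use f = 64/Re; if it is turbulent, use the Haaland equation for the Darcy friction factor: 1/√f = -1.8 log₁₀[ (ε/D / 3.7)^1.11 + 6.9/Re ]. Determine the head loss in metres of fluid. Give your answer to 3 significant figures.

ṁ = 307000 kg/h = 307000/3600 = 85.28 kg/s.
A = πD²/4 = π(0.134)²/4 = 0.0141 m²; mean velocity V = ṁ/(ρA) = 85.28/(900 · 0.0141) = 6.719 m/s.
Reynolds number Re = ρVD/μ = 900 · 6.719 · 0.134 / 0.0169 = 4.795e+04.
Re > 4000 → turbulent. Relative roughness ε/D = 3.3e-05/0.134 = 0.000246. Haaland: 1/√f = -1.8 log₁₀[(0.000246/3.7)^1.11 + 6.9/4.795e+04] = -1.8 log₁₀[2.31e-05 + 0.000144] = 6.799, so f = 0.02163.
Total minor-loss coefficient ΣK = 1·0.35 + 2·9.3 + 3·1.7 = 24.1.
ΔP = [f·L/D + ΣK]·(ρV²/2) = [0.02163·485/0.134 + 24.1]·(900·6.719²/2) = [78.3 + 24.1]·2.031e+04 = 2.079e+06 Pa.
Head loss h_f = ΔP/(ρg) = 2.079e+06/(900·9.81) = 235 m.

h_f ≈ 235 m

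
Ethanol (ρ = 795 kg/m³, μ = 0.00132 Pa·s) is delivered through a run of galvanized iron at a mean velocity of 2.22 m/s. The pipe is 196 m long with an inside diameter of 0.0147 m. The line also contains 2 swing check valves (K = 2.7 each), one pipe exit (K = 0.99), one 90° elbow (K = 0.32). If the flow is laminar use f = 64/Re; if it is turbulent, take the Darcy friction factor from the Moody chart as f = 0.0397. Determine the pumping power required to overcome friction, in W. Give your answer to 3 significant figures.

Reynolds number Re = ρVD/μ = 795 · 2.22 · 0.0147 / 0.00132 = 1.965e+04.
Re > 4000 → turbulent; use the Moody-chart value f = 0.0397.
Total minor-loss coefficient ΣK = 2·2.7 + 1·0.99 + 1·0.32 = 6.71.
ΔP = [f·L/D + ΣK]·(ρV²/2) = [0.0397·196/0.0147 + 6.71]·(795·2.22²/2) = [529.3 + 6.71]·1959 = 1.05e+06 Pa.
Q = V·A = 2.22·0.0001697 = 0.0003768 m³/s.
Pumping power P = QΔP = 0.0003768·1.05e+06 = 395.7 W = 396 W.

P ≈ 396 W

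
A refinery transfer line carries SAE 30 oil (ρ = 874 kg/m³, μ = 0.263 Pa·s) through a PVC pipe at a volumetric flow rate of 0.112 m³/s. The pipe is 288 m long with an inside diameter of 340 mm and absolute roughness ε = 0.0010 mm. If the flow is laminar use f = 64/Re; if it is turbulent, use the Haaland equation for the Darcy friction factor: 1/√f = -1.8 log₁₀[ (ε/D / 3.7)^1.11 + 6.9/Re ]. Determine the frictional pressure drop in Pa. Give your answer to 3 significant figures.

ΔP ≈ 25900 Pa

Cross-sectional area A = πD²/4 = π(0.34)²/4 = 0.09079 m²; mean velocity V = Q/A = 0.112/0.09079 = 1.234 m/s.
Reynolds number Re = ρVD/μ = 874 · 1.234 · 0.34 / 0.263 = 1394.
Re < 2300 → laminar flow, so f = 64/Re = 64/1394 = 0.04592 (the turbulent correlation is not needed).
Darcy-Weisbach: ΔP = f(L/D)(ρV²/2) = 0.04592·(288/0.34)·(874·1.234²/2) = 0.04592·847.1·665 = 2.586e+04 Pa.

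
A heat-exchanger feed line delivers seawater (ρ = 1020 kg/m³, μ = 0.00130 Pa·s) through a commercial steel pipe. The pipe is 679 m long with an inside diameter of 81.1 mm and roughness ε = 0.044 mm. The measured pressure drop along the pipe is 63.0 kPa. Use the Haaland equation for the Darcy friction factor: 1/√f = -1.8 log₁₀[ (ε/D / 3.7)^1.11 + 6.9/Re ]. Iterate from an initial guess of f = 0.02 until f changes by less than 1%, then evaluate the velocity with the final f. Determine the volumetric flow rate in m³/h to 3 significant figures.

Q ≈ 15.1 m³/h

Rearranging Darcy-Weisbach: V = √(2·ΔP·D/(f·L·ρ)). With ε/D = 4.4e-05/0.0811 = 0.000543, iterate starting from f = 0.02:
  f = 0.02 → V = √(2·6.3e+04·0.0811/(0.02·679·1020)) = 0.8589 m/s; Re = ρVD/μ = 5.465e+04; f → 0.02206
  f = 0.02206 → V = 0.8178 m/s; Re = 5.204e+04; f → 0.02224
Converged (Δf/f < 1%). With the final f = 0.02224: V = √(2·6.3e+04·0.0811/(0.02224·679·1020)) = 0.8146 m/s.
Q = V·A = 0.8146·(π/4·0.0811²) = 0.004208 m³/s = 15.1 m³/h.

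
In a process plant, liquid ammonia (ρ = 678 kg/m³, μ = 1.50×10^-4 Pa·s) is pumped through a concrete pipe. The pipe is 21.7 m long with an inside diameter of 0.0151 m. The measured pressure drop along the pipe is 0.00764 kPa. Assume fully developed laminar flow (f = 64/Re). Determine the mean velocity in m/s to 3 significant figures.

V ≈ 0.0167 m/s

For laminar flow, f = 64/Re with Re = ρVD/μ, so Darcy-Weisbach reduces to ΔP = 32μLV/D². Solving for V: V = ΔP·D²/(32μL) = 7.64·(0.0151)²/(32·0.00015·21.7) = 0.01672 m/s.
Check: Re = ρVD/μ = 678·0.01672·0.0151/0.00015 = 1141 < 2300, so the laminar assumption holds.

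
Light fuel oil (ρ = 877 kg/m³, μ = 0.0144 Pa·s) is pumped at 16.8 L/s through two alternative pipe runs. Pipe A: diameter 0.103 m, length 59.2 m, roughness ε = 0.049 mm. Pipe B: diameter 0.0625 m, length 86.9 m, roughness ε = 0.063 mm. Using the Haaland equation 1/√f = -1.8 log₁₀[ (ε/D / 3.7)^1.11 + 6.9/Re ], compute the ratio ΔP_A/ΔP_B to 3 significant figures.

Pipe A: V = Q/A = 0.0168/0.008332 = 2.016 m/s; Re = 1.265e+04; ε/D = 0.000476; Haaland → f = 0.02965; ΔP_A = f(L/D)(ρV²/2) = 3.038e+04 Pa.
Pipe B: V = Q/A = 0.0168/0.003068 = 5.476 m/s; Re = 2.084e+04; ε/D = 0.00101; Haaland → f = 0.02742; ΔP_B = f(L/D)(ρV²/2) = 5.013e+05 Pa.
ΔP_A/ΔP_B = 3.038e+04/5.013e+05 = 0.0606.

ΔP_A/ΔP_B ≈ 0.0606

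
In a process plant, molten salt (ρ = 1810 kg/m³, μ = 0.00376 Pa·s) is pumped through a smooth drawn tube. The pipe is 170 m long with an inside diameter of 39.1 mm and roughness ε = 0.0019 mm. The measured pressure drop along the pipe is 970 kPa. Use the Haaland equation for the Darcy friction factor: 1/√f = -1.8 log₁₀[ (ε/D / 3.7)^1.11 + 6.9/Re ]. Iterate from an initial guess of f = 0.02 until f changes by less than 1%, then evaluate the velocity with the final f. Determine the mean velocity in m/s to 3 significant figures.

Rearranging Darcy-Weisbach: V = √(2·ΔP·D/(f·L·ρ)). With ε/D = 1.9e-06/0.0391 = 4.86e-05, iterate starting from f = 0.02:
  f = 0.02 → V = √(2·9.7e+05·0.0391/(0.02·170·1810)) = 3.511 m/s; Re = ρVD/μ = 6.608e+04; f → 0.01963
  f = 0.01963 → V = 3.544 m/s; Re = 6.671e+04; f → 0.01959
Converged (Δf/f < 1%). With the final f = 0.01959: V = √(2·9.7e+05·0.0391/(0.01959·170·1810)) = 3.548 m/s.

V ≈ 3.55 m/s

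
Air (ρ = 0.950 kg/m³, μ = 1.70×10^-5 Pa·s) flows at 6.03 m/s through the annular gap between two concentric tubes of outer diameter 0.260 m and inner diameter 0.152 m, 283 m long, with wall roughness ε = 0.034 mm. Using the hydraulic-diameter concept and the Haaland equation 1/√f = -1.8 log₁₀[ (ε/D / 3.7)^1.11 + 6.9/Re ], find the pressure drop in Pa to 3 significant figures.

Hydraulic diameter D_h = 4A/P = D_o - D_i = 0.26 - 0.152 = 0.108 m.
Re = ρVD_h/μ = 0.95·6.03·0.108/1.7e-05 = 3.639e+04.
ε/D_h = 3.4e-05/0.108 = 0.000315; Haaland gives 1/√f = -1.8 log₁₀[3.03e-05+0.00019] = 6.584, so f = 0.02307.
ΔP = f(L/D_h)(ρV²/2) = 0.02307·283/0.108·17.27 = 1044 Pa.

ΔP ≈ 1040 Pa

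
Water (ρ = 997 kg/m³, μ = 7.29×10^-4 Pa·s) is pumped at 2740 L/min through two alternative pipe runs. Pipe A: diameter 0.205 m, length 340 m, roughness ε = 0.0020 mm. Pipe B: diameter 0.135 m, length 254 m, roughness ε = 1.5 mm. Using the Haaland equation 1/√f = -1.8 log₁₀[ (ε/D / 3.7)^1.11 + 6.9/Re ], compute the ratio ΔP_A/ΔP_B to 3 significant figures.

ΔP_A/ΔP_B ≈ 0.0578

Pipe A: V = Q/A = 0.04567/0.03301 = 1.384 m/s; Re = 3.879e+05; ε/D = 9.76e-06; Haaland → f = 0.01377; ΔP_A = f(L/D)(ρV²/2) = 2.179e+04 Pa.
Pipe B: V = Q/A = 0.04567/0.01431 = 3.19 m/s; Re = 5.89e+05; ε/D = 0.0111; Haaland → f = 0.03946; ΔP_B = f(L/D)(ρV²/2) = 3.767e+05 Pa.
ΔP_A/ΔP_B = 2.179e+04/3.767e+05 = 0.0578.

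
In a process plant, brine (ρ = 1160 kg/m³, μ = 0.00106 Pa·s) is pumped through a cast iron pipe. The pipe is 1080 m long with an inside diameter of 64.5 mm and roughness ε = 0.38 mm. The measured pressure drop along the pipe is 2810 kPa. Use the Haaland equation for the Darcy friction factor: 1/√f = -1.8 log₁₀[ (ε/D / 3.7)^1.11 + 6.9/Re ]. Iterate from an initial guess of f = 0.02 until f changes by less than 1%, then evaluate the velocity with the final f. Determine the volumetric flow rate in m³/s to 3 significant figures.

Rearranging Darcy-Weisbach: V = √(2·ΔP·D/(f·L·ρ)). With ε/D = 0.00038/0.0645 = 0.00589, iterate starting from f = 0.02:
  f = 0.02 → V = √(2·2.81e+06·0.0645/(0.02·1080·1160)) = 3.804 m/s; Re = ρVD/μ = 2.685e+05; f → 0.03229
  f = 0.03229 → V = 2.994 m/s; Re = 2.113e+05; f → 0.03237
Converged (Δf/f < 1%). With the final f = 0.03237: V = √(2·2.81e+06·0.0645/(0.03237·1080·1160)) = 2.99 m/s.
Q = V·A = 2.99·(π/4·0.0645²) = 0.009769 m³/s = 0.00977 m³/s.

Q ≈ 0.00977 m³/s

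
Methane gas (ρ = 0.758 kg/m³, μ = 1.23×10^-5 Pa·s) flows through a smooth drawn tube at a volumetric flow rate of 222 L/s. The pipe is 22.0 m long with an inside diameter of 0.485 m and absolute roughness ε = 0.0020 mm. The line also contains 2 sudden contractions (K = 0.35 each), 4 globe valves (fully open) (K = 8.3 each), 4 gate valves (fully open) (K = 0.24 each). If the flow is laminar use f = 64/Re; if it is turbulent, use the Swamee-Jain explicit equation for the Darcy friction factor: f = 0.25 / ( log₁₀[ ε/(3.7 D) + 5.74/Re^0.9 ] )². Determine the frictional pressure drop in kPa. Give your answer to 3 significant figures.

ΔP ≈ 0.0196 kPa

Q = 222 L/s = 222/1000 = 0.222 m³/s.
Cross-sectional area A = πD²/4 = π(0.485)²/4 = 0.1847 m²; mean velocity V = Q/A = 0.222/0.1847 = 1.202 m/s.
Reynolds number Re = ρVD/μ = 0.758 · 1.202 · 0.485 / 1.23e-05 = 3.592e+04.
Re > 4000 → turbulent. Relative roughness ε/D = 2e-06/0.485 = 4.12e-06. Swamee-Jain: f = 0.25/(log₁₀[4.12e-06/3.7 + 5.74/3.592e+04^0.9])² = 0.25/(log₁₀[1.11e-06 + 0.000456])² = 0.25/(-3.34)² = 0.02241.
Total minor-loss coefficient ΣK = 2·0.35 + 4·8.3 + 4·0.24 = 34.9.
ΔP = [f·L/D + ΣK]·(ρV²/2) = [0.02241·22/0.485 + 34.9]·(0.758·1.202²/2) = [1.017 + 34.9]·0.5473 = 19.63 Pa.
ΔP = 19.63 Pa = 0.0196 kPa.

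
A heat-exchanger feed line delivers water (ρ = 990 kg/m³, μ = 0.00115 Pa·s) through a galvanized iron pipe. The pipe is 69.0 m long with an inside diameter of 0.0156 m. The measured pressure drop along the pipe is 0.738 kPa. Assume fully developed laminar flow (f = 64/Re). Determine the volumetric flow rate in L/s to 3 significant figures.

For laminar flow, f = 64/Re with Re = ρVD/μ, so Darcy-Weisbach reduces to ΔP = 32μLV/D². Solving for V: V = ΔP·D²/(32μL) = 738·(0.0156)²/(32·0.00115·69) = 0.07073 m/s.
Check: Re = ρVD/μ = 990·0.07073·0.0156/0.00115 = 949.9 < 2300, so the laminar assumption holds.
Q = V·A = 0.07073·(π/4·0.0156²) = 1.352e-05 m³/s = 0.0135 L/s.

Q ≈ 0.0135 L/s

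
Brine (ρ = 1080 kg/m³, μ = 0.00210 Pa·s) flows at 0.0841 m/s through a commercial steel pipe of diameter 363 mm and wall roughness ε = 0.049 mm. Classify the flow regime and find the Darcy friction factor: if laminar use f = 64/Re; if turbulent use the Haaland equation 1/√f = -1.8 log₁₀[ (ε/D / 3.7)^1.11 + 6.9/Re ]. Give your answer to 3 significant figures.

Re = ρVD/μ = 1080·0.0841·0.363/0.0021 = 1.57e+04.
Re > 4000 → turbulent. ε/D = 4.9e-05/0.363 = 0.000135; Haaland: 1/√f = -1.8 log₁₀[1.19e-05 + 0.000439] = 6.022, so f = 0.02758.

f ≈ 0.0276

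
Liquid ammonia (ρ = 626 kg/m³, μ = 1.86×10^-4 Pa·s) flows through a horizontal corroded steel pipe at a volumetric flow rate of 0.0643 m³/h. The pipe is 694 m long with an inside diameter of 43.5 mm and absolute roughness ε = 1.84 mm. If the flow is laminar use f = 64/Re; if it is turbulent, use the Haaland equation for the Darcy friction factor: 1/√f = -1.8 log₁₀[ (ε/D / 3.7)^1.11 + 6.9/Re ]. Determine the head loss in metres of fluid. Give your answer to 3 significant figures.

h_f ≈ 0.00427 m

Q = 0.0643 m³/h = 0.0643/3600 = 1.786e-05 m³/s.
Cross-sectional area A = πD²/4 = π(0.0435)²/4 = 0.001486 m²; mean velocity V = Q/A = 1.786e-05/0.001486 = 0.01202 m/s.
Reynolds number Re = ρVD/μ = 626 · 0.01202 · 0.0435 / 0.000186 = 1760.
Re < 2300 → laminar flow, so f = 64/Re = 64/1760 = 0.03637 (the turbulent correlation is not needed).
Darcy-Weisbach: ΔP = f(L/D)(ρV²/2) = 0.03637·(694/0.0435)·(626·0.01202²/2) = 0.03637·1.595e+04·0.04521 = 26.24 Pa.
Head loss h_f = ΔP/(ρg) = 26.24/(626·9.81) = 0.00427 m.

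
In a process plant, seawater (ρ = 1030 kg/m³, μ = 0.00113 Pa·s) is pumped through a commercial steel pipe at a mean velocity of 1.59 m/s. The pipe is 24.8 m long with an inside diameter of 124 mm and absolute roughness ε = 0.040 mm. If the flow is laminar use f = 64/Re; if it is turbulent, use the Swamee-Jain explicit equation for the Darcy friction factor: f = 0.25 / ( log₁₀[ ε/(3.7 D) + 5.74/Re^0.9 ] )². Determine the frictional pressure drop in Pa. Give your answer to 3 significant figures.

Reynolds number Re = ρVD/μ = 1030 · 1.59 · 0.124 / 0.00113 = 1.797e+05.
Re > 4000 → turbulent. Relative roughness ε/D = 4e-05/0.124 = 0.000323. Swamee-Jain: f = 0.25/(log₁₀[0.000323/3.7 + 5.74/1.797e+05^0.9])² = 0.25/(log₁₀[8.72e-05 + 0.000107])² = 0.25/(-3.712)² = 0.01815.
Darcy-Weisbach: ΔP = f(L/D)(ρV²/2) = 0.01815·(24.8/0.124)·(1030·1.59²/2) = 0.01815·200·1302 = 4726 Pa.

ΔP ≈ 4730 Pa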